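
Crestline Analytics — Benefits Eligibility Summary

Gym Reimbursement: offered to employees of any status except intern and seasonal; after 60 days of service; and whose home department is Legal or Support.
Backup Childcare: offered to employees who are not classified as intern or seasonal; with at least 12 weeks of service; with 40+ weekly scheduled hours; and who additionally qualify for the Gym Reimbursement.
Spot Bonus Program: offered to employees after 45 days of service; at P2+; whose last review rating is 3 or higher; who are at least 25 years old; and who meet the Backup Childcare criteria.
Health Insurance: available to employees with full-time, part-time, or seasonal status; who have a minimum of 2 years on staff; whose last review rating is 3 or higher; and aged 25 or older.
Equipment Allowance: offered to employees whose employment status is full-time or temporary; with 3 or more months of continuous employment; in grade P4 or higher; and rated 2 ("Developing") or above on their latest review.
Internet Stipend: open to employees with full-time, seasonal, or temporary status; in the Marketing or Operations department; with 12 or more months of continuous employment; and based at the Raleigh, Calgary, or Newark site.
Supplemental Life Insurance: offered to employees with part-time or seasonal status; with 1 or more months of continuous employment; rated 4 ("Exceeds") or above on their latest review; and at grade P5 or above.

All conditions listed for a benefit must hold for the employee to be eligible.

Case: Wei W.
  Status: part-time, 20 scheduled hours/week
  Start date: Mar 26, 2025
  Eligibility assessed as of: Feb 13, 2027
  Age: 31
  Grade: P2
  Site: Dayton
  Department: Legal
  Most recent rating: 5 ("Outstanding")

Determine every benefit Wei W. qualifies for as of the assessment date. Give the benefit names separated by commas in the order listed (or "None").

Gym Reimbursement

Service from Mar 26, 2025 to Feb 13, 2027: 689 days.
Gym Reimbursement — status part-time ✓ (not excluded); service 689 days ≥ 60 days ✓; dept Legal ✓ → eligible.
Backup Childcare — status part-time ✓ (not excluded); service 689 days ≥ 12 weeks (≈84 days) ✓; 20 hrs/wk < 40 ✗ → not eligible.
Spot Bonus Program — service 689 days ≥ 45 days ✓; grade P2 ≥ P2 ✓; rating 5 ≥ 3 ✓; age 31 ≥ 25 ✓; not eligible for Backup Childcare ✗ → not eligible.
Health Insurance — status part-time ✓; service 689 days < 2 years (≈730 days) ✗ → not eligible.
Equipment Allowance — status part-time ✗ (requires full-time or temporary) → not eligible.
Internet Stipend — status part-time ✗ (requires full-time, seasonal, or temporary) → not eligible.
Supplemental Life Insurance — status part-time ✓; service 689 days ≥ 1 month (≈30 days) ✓; rating 5 ≥ 4 ✓; grade P2 < P5 ✗ → not eligible.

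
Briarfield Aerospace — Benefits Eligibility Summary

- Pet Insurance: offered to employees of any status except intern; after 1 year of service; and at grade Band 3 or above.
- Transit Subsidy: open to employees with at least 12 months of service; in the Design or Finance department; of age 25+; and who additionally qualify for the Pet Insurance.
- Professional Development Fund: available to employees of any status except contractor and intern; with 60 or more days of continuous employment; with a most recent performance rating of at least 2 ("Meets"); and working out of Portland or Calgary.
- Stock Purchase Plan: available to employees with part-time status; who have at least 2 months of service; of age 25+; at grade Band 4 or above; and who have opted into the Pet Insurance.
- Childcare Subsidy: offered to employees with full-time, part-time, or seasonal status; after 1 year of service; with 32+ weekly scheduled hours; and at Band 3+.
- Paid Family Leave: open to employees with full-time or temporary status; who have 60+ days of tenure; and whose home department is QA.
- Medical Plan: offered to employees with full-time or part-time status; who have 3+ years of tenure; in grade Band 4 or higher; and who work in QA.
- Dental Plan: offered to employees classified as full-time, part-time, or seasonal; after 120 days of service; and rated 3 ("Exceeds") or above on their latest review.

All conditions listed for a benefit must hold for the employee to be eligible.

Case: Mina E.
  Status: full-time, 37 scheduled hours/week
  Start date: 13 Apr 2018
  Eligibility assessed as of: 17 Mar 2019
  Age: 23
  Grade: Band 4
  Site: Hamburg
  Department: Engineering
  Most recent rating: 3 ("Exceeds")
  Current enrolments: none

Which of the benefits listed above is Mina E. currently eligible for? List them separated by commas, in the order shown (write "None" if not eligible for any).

Service from 13 Apr 2018 to 17 Mar 2019: 338 days.
Pet Insurance — status full-time ✓ (not excluded); service 338 days < 1 year (≈365 days) ✗ → not eligible.
Transit Subsidy — service 338 days < 12 months (≈360 days) ✗ → not eligible.
Professional Development Fund — status full-time ✓ (not excluded); service 338 days ≥ 60 days ✓; rating 3 ≥ 2 ✓; site Hamburg ✗ (not Portland or Calgary) → not eligible.
Stock Purchase Plan — status full-time ✗ (requires part-time) → not eligible.
Childcare Subsidy — status full-time ✓; service 338 days < 1 year (≈365 days) ✗ → not eligible.
Paid Family Leave — status full-time ✓; service 338 days ≥ 60 days ✓; dept Engineering ✗ → not eligible.
Medical Plan — status full-time ✓; service 338 days < 3 years (≈1095 days) ✗ → not eligible.
Dental Plan — status full-time ✓; service 338 days ≥ 120 days ✓; rating 3 ≥ 3 ✓ → eligible.

Dental Plan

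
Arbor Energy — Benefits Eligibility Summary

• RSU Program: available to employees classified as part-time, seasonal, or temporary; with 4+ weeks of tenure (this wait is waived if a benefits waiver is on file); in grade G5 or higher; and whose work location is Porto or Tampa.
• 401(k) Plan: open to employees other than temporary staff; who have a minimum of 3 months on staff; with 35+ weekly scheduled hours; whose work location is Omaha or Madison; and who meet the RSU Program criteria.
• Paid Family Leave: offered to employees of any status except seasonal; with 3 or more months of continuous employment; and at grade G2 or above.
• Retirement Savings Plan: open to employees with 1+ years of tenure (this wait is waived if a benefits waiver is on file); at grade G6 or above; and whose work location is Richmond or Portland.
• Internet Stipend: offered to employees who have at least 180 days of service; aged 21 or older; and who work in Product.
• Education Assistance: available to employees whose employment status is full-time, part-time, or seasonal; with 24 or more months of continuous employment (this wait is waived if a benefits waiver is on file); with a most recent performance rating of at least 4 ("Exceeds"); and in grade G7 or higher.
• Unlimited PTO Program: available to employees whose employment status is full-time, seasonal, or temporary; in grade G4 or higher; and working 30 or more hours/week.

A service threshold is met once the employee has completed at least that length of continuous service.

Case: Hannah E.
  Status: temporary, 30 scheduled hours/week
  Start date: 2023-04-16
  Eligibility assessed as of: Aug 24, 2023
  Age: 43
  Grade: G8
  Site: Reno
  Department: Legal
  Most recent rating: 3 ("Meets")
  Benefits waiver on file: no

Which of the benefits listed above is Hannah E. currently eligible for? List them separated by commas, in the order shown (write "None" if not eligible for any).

Paid Family Leave, Unlimited PTO Program

Service from 2023-04-16 to Aug 24, 2023: 130 days.
RSU Program — status temporary ✓; no waiver, service 130 days ≥ 4 weeks (≈28 days) ✓; grade G8 ≥ G5 ✓; site Reno ✗ (not Porto or Tampa) → not eligible.
401(k) Plan — status temporary ✗ (excluded) → not eligible.
Paid Family Leave — status temporary ✓ (not excluded); service 130 days ≥ 3 months (≈90 days) ✓; grade G8 ≥ G2 ✓ → eligible.
Retirement Savings Plan — no waiver, service 130 days < 1 year (≈365 days) ✗ → not eligible.
Internet Stipend — service 130 days < 180 days ✗ → not eligible.
Education Assistance — status temporary ✗ (requires full-time, part-time, or seasonal) → not eligible.
Unlimited PTO Program — status temporary ✓; grade G8 ≥ G4 ✓; 30 hrs/wk ≥ 30 ✓ → eligible.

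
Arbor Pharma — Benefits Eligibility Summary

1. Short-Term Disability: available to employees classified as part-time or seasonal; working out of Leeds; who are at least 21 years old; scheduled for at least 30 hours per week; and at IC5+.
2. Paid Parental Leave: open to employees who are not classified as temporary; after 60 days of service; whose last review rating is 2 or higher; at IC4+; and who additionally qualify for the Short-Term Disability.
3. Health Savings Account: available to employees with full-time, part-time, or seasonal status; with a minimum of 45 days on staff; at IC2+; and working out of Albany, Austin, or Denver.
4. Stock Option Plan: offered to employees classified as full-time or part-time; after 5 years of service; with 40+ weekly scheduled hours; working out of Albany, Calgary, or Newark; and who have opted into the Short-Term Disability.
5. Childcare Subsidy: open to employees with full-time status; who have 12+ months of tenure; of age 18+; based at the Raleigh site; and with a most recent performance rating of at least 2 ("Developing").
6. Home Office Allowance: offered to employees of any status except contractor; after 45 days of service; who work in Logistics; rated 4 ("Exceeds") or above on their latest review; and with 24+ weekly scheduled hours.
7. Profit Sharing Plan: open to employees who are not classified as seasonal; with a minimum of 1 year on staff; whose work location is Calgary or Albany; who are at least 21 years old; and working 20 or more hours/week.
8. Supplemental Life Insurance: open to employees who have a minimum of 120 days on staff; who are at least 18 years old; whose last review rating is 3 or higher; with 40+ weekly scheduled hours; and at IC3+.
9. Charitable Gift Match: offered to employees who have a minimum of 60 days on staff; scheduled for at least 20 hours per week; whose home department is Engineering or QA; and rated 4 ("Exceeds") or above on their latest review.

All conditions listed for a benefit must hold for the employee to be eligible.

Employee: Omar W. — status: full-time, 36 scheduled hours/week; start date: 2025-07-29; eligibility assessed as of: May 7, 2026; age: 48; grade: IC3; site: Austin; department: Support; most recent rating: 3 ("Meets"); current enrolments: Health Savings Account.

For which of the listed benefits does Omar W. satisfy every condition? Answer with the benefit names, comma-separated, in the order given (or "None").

Health Savings Account

Service from 2025-07-29 to May 7, 2026: 282 days.
Short-Term Disability — status full-time ✗ (requires part-time or seasonal) → not eligible.
Paid Parental Leave — status full-time ✓ (not excluded); service 282 days ≥ 60 days ✓; rating 3 ≥ 2 ✓; grade IC3 < IC4 ✗ → not eligible.
Health Savings Account — status full-time ✓; service 282 days ≥ 45 days ✓; grade IC3 ≥ IC2 ✓; site Austin ✓ → eligible.
Stock Option Plan — status full-time ✓; service 282 days < 5 years (≈1825 days) ✗ → not eligible.
Childcare Subsidy — status full-time ✓; service 282 days < 12 months (≈360 days) ✗ → not eligible.
Home Office Allowance — status full-time ✓ (not excluded); service 282 days ≥ 45 days ✓; dept Support ✗ → not eligible.
Profit Sharing Plan — status full-time ✓ (not excluded); service 282 days < 1 year (≈365 days) ✗ → not eligible.
Supplemental Life Insurance — service 282 days ≥ 120 days ✓; age 48 ≥ 18 ✓; rating 3 ≥ 3 ✓; 36 hrs/wk < 40 ✗ → not eligible.
Charitable Gift Match — service 282 days ≥ 60 days ✓; 36 hrs/wk ≥ 20 ✓; dept Support ✗ → not eligible.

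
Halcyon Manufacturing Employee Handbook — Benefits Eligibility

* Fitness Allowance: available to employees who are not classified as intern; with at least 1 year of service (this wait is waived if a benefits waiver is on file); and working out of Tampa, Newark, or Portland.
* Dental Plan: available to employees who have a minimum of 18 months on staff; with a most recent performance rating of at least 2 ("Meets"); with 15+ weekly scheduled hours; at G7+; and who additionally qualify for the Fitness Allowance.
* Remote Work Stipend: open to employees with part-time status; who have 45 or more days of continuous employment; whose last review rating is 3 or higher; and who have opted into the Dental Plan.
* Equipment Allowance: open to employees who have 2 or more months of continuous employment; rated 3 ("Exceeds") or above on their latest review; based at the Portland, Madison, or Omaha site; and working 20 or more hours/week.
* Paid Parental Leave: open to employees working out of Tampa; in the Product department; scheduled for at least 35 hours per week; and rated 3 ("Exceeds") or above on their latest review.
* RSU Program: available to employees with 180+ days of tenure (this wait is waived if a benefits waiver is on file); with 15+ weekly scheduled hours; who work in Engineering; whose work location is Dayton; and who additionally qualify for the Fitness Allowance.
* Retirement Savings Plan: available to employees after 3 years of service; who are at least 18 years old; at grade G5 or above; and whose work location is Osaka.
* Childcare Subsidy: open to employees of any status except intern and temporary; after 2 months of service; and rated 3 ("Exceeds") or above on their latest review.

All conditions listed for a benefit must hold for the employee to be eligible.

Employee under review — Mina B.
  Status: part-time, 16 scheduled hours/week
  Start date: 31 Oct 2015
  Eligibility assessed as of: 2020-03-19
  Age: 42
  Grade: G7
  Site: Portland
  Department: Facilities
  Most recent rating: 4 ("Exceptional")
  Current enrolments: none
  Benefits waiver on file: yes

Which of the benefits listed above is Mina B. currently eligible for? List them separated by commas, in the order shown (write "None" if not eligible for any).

Service from 31 Oct 2015 to 2020-03-19: 1601 days.
Fitness Allowance — status part-time ✓ (not excluded); benefits waiver on file ✓; site Portland ✓ → eligible.
Dental Plan — service 1601 days ≥ 18 months (≈540 days) ✓; rating 4 ≥ 2 ✓; 16 hrs/wk ≥ 15 ✓; grade G7 ≥ G7 ✓; eligible for Fitness Allowance ✓ → eligible.
Remote Work Stipend — status part-time ✓; service 1601 days ≥ 45 days ✓; rating 4 ≥ 3 ✓; not enrolled in Dental Plan ✗ → not eligible.
Equipment Allowance — service 1601 days ≥ 2 months (≈60 days) ✓; rating 4 ≥ 3 ✓; site Portland ✓; 16 hrs/wk < 20 ✗ → not eligible.
Paid Parental Leave — site Portland ✗ (not Tampa) → not eligible.
RSU Program — benefits waiver on file ✓; 16 hrs/wk ≥ 15 ✓; dept Facilities ✗ → not eligible.
Retirement Savings Plan — service 1601 days ≥ 3 years (≈1095 days) ✓; age 42 ≥ 18 ✓; grade G7 ≥ G5 ✓; site Portland ✗ (not Osaka) → not eligible.
Childcare Subsidy — status part-time ✓ (not excluded); service 1601 days ≥ 2 months (≈60 days) ✓; rating 4 ≥ 3 ✓ → eligible.

Fitness Allowance, Dental Plan, Childcare Subsidy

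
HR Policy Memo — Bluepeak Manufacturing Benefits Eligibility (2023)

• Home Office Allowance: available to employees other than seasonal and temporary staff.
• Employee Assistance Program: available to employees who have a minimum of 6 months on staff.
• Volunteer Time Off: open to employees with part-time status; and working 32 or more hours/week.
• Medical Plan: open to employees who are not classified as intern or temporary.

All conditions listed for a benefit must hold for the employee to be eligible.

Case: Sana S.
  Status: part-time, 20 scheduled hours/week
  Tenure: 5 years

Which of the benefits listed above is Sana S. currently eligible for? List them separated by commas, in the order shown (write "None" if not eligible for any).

Home Office Allowance — status part-time ✓ (not excluded) → eligible.
Employee Assistance Program — service 5 years ≥ 6 months (≈180 days) ✓ → eligible.
Volunteer Time Off — status part-time ✓; 20 hrs/wk < 32 ✗ → not eligible.
Medical Plan — status part-time ✓ (not excluded) → eligible.

Home Office Allowance, Employee Assistance Program, Medical Plan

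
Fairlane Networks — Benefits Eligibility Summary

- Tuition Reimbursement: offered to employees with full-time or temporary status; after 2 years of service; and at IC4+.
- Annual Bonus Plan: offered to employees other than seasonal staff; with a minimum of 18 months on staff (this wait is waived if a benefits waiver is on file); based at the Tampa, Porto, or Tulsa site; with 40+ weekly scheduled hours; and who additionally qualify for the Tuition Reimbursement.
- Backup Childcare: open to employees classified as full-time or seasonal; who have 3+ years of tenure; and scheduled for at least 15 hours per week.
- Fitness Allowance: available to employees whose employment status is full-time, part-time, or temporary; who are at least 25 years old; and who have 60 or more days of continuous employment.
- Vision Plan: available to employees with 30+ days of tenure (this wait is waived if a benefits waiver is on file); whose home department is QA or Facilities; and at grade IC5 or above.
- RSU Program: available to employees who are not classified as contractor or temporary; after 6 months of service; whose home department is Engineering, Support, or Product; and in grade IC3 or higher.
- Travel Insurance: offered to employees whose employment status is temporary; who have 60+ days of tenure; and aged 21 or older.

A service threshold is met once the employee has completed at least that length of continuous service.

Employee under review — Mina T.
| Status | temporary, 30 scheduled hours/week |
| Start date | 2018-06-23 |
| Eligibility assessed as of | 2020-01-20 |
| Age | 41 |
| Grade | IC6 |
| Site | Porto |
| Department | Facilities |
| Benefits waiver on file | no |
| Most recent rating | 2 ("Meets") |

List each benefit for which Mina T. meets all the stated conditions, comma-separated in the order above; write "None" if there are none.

Service from 2018-06-23 to 2020-01-20: 576 days.
Tuition Reimbursement — status temporary ✓; service 576 days < 2 years (≈730 days) ✗ → not eligible.
Annual Bonus Plan — status temporary ✓ (not excluded); no waiver, service 576 days ≥ 18 months (≈540 days) ✓; site Porto ✓; 30 hrs/wk < 40 ✗ → not eligible.
Backup Childcare — status temporary ✗ (requires full-time or seasonal) → not eligible.
Fitness Allowance — status temporary ✓; age 41 ≥ 25 ✓; service 576 days ≥ 60 days ✓ → eligible.
Vision Plan — no waiver, service 576 days ≥ 30 days ✓; dept Facilities ✓; grade IC6 ≥ IC5 ✓ → eligible.
RSU Program — status temporary ✗ (excluded) → not eligible.
Travel Insurance — status temporary ✓; service 576 days ≥ 60 days ✓; age 41 ≥ 21 ✓ → eligible.

Fitness Allowance, Vision Plan, Travel Insurance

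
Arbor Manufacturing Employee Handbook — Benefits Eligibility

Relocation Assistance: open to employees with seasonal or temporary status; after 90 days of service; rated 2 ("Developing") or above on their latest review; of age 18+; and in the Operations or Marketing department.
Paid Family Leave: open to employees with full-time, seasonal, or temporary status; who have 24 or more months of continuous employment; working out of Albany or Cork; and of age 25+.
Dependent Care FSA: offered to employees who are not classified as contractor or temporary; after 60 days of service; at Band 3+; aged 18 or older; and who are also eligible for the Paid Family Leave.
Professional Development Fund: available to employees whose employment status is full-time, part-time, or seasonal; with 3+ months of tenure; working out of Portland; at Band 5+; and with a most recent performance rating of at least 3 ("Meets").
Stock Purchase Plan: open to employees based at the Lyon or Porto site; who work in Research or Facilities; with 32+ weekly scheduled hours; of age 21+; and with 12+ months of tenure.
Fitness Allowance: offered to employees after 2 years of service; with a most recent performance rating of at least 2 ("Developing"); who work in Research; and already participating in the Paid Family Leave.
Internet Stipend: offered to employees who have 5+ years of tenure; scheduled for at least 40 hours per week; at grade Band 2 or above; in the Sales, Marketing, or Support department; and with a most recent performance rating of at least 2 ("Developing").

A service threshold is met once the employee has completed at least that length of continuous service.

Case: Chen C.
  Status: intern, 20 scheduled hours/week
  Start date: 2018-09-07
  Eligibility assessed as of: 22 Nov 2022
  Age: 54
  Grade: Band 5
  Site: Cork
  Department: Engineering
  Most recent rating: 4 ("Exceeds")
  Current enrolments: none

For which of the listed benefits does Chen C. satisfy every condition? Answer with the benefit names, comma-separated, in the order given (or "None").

None

Service from 2018-09-07 to 22 Nov 2022: 1537 days.
Relocation Assistance — status intern ✗ (requires seasonal or temporary) → not eligible.
Paid Family Leave — status intern ✗ (requires full-time, seasonal, or temporary) → not eligible.
Dependent Care FSA — status intern ✓ (not excluded); service 1537 days ≥ 60 days ✓; grade Band 5 ≥ Band 3 ✓; age 54 ≥ 18 ✓; not eligible for Paid Family Leave ✗ → not eligible.
Professional Development Fund — status intern ✗ (requires full-time, part-time, or seasonal) → not eligible.
Stock Purchase Plan — site Cork ✗ (not Lyon or Porto) → not eligible.
Fitness Allowance — service 1537 days ≥ 2 years (≈730 days) ✓; rating 4 ≥ 2 ✓; dept Engineering ✗ → not eligible.
Internet Stipend — service 1537 days < 5 years (≈1825 days) ✗ → not eligible.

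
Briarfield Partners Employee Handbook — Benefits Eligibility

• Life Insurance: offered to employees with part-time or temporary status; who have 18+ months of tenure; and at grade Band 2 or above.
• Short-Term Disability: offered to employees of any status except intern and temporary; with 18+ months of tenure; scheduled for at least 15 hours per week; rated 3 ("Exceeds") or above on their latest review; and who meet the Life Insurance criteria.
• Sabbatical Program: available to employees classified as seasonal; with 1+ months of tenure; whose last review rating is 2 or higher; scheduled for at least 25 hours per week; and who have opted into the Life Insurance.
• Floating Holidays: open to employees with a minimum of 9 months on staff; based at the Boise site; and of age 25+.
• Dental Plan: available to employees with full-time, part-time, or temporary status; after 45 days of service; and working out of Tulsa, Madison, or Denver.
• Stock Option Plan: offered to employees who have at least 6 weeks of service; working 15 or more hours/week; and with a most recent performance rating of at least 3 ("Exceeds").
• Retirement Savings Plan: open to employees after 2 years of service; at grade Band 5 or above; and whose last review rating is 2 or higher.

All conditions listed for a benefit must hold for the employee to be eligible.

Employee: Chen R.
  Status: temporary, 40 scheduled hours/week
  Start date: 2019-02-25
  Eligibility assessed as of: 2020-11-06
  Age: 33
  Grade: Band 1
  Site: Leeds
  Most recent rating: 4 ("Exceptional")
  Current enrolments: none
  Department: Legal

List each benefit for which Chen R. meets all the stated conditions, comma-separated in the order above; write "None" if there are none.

Stock Option Plan

Service from 2019-02-25 to 2020-11-06: 620 days.
Life Insurance — status temporary ✓; service 620 days ≥ 18 months (≈540 days) ✓; grade Band 1 < Band 2 ✗ → not eligible.
Short-Term Disability — status temporary ✗ (excluded) → not eligible.
Sabbatical Program — status temporary ✗ (requires seasonal) → not eligible.
Floating Holidays — service 620 days ≥ 9 months (≈270 days) ✓; site Leeds ✗ (not Boise) → not eligible.
Dental Plan — status temporary ✓; service 620 days ≥ 45 days ✓; site Leeds ✗ (not Tulsa, Madison, or Denver) → not eligible.
Stock Option Plan — service 620 days ≥ 6 weeks (≈42 days) ✓; 40 hrs/wk ≥ 15 ✓; rating 4 ≥ 3 ✓ → eligible.
Retirement Savings Plan — service 620 days < 2 years (≈730 days) ✗ → not eligible.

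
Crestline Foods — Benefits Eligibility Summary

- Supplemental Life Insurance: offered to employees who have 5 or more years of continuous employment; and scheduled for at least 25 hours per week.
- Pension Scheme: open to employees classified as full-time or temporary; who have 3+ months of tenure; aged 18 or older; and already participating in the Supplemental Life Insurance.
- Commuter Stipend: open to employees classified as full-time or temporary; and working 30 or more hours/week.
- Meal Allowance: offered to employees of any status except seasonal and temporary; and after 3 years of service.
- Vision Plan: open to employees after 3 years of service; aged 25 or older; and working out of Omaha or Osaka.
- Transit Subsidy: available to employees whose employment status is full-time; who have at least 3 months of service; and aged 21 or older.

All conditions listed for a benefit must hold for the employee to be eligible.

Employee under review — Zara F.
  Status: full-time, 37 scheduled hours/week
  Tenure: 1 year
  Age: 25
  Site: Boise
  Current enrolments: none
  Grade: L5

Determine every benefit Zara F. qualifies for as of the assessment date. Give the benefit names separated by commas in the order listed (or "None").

Supplemental Life Insurance — service 1 year < 5 years ✗ → not eligible.
Pension Scheme — status full-time ✓; service 1 year ≥ 3 months (≈90 days) ✓; age 25 ≥ 18 ✓; not enrolled in Supplemental Life Insurance ✗ → not eligible.
Commuter Stipend — status full-time ✓; 37 hrs/wk ≥ 30 ✓ → eligible.
Meal Allowance — status full-time ✓ (not excluded); service 1 year < 3 years ✗ → not eligible.
Vision Plan — service 1 year < 3 years ✗ → not eligible.
Transit Subsidy — status full-time ✓; service 1 year ≥ 3 months (≈90 days) ✓; age 25 ≥ 21 ✓ → eligible.

Commuter Stipend, Transit Subsidy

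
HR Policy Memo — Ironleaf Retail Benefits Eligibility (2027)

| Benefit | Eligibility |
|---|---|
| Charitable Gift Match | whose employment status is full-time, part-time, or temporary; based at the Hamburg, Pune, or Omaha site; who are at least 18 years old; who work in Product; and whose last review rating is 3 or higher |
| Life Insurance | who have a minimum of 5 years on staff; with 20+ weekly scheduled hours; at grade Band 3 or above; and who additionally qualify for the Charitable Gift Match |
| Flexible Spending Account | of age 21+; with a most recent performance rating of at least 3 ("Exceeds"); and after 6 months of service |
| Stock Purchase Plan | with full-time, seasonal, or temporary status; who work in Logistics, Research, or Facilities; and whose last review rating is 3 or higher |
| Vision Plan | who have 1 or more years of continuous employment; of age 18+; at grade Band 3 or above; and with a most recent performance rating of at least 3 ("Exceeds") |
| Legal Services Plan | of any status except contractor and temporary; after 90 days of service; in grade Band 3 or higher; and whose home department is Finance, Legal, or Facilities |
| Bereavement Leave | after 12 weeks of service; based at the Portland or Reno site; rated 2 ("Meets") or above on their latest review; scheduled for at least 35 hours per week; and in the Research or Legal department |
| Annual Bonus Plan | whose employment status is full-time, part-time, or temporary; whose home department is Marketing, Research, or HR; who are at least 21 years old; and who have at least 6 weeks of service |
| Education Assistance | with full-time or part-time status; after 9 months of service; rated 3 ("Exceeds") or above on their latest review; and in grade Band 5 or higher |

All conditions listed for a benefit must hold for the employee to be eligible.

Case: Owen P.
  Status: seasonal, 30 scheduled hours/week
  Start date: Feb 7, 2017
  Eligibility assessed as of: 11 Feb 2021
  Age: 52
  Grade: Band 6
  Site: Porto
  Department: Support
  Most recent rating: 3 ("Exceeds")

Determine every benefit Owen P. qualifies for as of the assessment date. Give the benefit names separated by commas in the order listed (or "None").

Flexible Spending Account, Vision Plan

Service from Feb 7, 2017 to 11 Feb 2021: 1465 days.
Charitable Gift Match — status seasonal ✗ (requires full-time, part-time, or temporary) → not eligible.
Life Insurance — service 1465 days < 5 years (≈1825 days) ✗ → not eligible.
Flexible Spending Account — age 52 ≥ 21 ✓; rating 3 ≥ 3 ✓; service 1465 days ≥ 6 months (≈180 days) ✓ → eligible.
Stock Purchase Plan — status seasonal ✓; dept Support ✗ → not eligible.
Vision Plan — service 1465 days ≥ 1 year (≈365 days) ✓; age 52 ≥ 18 ✓; grade Band 6 ≥ Band 3 ✓; rating 3 ≥ 3 ✓ → eligible.
Legal Services Plan — status seasonal ✓ (not excluded); service 1465 days ≥ 90 days ✓; grade Band 6 ≥ Band 3 ✓; dept Support ✗ → not eligible.
Bereavement Leave — service 1465 days ≥ 12 weeks (≈84 days) ✓; site Porto ✗ (not Portland or Reno) → not eligible.
Annual Bonus Plan — status seasonal ✗ (requires full-time, part-time, or temporary) → not eligible.
Education Assistance — status seasonal ✗ (requires full-time or part-time) → not eligible.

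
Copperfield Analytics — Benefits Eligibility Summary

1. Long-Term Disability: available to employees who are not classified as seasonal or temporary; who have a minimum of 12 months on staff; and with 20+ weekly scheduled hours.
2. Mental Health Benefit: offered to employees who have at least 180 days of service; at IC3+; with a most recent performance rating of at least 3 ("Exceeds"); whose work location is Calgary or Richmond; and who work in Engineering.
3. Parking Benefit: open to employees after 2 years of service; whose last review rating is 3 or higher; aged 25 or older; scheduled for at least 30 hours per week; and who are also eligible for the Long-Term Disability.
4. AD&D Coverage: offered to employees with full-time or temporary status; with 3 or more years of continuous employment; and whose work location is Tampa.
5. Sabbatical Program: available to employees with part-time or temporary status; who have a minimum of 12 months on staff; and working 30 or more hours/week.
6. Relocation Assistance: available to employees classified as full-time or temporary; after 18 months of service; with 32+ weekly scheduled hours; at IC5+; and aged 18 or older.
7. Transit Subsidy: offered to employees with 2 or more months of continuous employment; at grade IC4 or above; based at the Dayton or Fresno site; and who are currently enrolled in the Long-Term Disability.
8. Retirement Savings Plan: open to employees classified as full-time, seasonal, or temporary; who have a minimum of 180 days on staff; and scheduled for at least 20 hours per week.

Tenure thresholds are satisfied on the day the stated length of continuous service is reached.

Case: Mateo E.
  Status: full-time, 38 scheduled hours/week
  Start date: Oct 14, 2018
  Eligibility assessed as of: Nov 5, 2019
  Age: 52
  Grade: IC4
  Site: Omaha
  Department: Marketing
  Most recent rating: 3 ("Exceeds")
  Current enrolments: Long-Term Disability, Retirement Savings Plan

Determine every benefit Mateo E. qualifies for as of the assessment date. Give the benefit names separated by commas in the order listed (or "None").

Service from Oct 14, 2018 to Nov 5, 2019: 387 days.
Long-Term Disability — status full-time ✓ (not excluded); service 387 days ≥ 12 months (≈360 days) ✓; 38 hrs/wk ≥ 20 ✓ → eligible.
Mental Health Benefit — service 387 days ≥ 180 days ✓; grade IC4 ≥ IC3 ✓; rating 3 ≥ 3 ✓; site Omaha ✗ (not Calgary or Richmond) → not eligible.
Parking Benefit — service 387 days < 2 years (≈730 days) ✗ → not eligible.
AD&D Coverage — status full-time ✓; service 387 days < 3 years (≈1095 days) ✗ → not eligible.
Sabbatical Program — status full-time ✗ (requires part-time or temporary) → not eligible.
Relocation Assistance — status full-time ✓; service 387 days < 18 months (≈540 days) ✗ → not eligible.
Transit Subsidy — service 387 days ≥ 2 months (≈60 days) ✓; grade IC4 ≥ IC4 ✓; site Omaha ✗ (not Dayton or Fresno) → not eligible.
Retirement Savings Plan — status full-time ✓; service 387 days ≥ 180 days ✓; 38 hrs/wk ≥ 20 ✓ → eligible.

Long-Term Disability, Retirement Savings Plan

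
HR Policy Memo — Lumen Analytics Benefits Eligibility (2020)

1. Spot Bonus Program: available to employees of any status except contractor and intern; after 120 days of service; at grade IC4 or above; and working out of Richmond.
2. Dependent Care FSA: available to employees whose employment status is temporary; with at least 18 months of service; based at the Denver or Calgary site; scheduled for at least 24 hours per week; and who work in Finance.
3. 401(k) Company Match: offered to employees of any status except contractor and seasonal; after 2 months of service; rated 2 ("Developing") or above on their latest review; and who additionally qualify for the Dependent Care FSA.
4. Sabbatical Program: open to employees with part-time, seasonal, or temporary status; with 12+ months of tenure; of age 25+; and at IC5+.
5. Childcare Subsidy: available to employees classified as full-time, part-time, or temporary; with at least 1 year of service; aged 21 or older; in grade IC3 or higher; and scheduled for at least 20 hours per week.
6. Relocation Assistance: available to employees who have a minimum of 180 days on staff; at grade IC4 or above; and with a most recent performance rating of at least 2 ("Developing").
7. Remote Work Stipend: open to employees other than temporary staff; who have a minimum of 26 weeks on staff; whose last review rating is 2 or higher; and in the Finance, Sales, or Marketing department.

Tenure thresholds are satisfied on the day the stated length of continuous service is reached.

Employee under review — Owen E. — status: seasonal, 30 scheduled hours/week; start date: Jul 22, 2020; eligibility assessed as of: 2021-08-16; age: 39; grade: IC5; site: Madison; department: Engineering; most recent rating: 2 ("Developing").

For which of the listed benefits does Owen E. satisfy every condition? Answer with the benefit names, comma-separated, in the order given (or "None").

Service from Jul 22, 2020 to 2021-08-16: 390 days.
Spot Bonus Program — status seasonal ✓ (not excluded); service 390 days ≥ 120 days ✓; grade IC5 ≥ IC4 ✓; site Madison ✗ (not Richmond) → not eligible.
Dependent Care FSA — status seasonal ✗ (requires temporary) → not eligible.
401(k) Company Match — status seasonal ✗ (excluded) → not eligible.
Sabbatical Program — status seasonal ✓; service 390 days ≥ 12 months (≈360 days) ✓; age 39 ≥ 25 ✓; grade IC5 ≥ IC5 ✓ → eligible.
Childcare Subsidy — status seasonal ✗ (requires full-time, part-time, or temporary) → not eligible.
Relocation Assistance — service 390 days ≥ 180 days ✓; grade IC5 ≥ IC4 ✓; rating 2 ≥ 2 ✓ → eligible.
Remote Work Stipend — status seasonal ✓ (not excluded); service 390 days ≥ 26 weeks (≈182 days) ✓; rating 2 ≥ 2 ✓; dept Engineering ✗ → not eligible.

Sabbatical Program, Relocation Assistance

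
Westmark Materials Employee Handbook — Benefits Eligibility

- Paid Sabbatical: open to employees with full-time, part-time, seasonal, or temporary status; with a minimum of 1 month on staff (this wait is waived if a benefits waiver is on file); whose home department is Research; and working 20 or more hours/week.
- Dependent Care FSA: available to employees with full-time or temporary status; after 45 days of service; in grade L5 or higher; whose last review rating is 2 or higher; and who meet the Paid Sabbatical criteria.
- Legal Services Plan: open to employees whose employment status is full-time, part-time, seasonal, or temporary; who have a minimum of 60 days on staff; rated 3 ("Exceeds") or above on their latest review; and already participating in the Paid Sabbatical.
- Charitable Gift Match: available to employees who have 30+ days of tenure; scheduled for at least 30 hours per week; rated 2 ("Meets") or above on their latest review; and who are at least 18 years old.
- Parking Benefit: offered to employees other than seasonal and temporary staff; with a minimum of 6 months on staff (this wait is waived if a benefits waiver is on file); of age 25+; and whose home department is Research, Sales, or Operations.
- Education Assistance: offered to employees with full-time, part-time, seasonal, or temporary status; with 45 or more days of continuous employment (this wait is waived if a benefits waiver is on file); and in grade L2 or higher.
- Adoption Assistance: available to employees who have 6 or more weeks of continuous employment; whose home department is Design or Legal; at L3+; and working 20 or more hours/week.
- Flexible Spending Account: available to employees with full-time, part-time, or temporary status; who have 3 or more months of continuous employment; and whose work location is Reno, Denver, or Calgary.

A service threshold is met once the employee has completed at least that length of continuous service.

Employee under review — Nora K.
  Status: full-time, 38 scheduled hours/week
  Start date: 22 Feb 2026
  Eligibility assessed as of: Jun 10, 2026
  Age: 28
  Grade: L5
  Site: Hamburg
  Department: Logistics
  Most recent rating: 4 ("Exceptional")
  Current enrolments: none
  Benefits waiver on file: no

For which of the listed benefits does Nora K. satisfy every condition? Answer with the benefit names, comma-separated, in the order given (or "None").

Charitable Gift Match, Education Assistance

Service from 22 Feb 2026 to Jun 10, 2026: 108 days.
Paid Sabbatical — status full-time ✓; no waiver, service 108 days ≥ 1 month (≈30 days) ✓; dept Logistics ✗ → not eligible.
Dependent Care FSA — status full-time ✓; service 108 days ≥ 45 days ✓; grade L5 ≥ L5 ✓; rating 4 ≥ 2 ✓; not eligible for Paid Sabbatical ✗ → not eligible.
Legal Services Plan — status full-time ✓; service 108 days ≥ 60 days ✓; rating 4 ≥ 3 ✓; not enrolled in Paid Sabbatical ✗ → not eligible.
Charitable Gift Match — service 108 days ≥ 30 days ✓; 38 hrs/wk ≥ 30 ✓; rating 4 ≥ 2 ✓; age 28 ≥ 18 ✓ → eligible.
Parking Benefit — status full-time ✓ (not excluded); no waiver, service 108 days < 6 months (≈180 days) ✗ → not eligible.
Education Assistance — status full-time ✓; no waiver, service 108 days ≥ 45 days ✓; grade L5 ≥ L2 ✓ → eligible.
Adoption Assistance — service 108 days ≥ 6 weeks (≈42 days) ✓; dept Logistics ✗ → not eligible.
Flexible Spending Account — status full-time ✓; service 108 days ≥ 3 months (≈90 days) ✓; site Hamburg ✗ (not Reno, Denver, or Calgary) → not eligible.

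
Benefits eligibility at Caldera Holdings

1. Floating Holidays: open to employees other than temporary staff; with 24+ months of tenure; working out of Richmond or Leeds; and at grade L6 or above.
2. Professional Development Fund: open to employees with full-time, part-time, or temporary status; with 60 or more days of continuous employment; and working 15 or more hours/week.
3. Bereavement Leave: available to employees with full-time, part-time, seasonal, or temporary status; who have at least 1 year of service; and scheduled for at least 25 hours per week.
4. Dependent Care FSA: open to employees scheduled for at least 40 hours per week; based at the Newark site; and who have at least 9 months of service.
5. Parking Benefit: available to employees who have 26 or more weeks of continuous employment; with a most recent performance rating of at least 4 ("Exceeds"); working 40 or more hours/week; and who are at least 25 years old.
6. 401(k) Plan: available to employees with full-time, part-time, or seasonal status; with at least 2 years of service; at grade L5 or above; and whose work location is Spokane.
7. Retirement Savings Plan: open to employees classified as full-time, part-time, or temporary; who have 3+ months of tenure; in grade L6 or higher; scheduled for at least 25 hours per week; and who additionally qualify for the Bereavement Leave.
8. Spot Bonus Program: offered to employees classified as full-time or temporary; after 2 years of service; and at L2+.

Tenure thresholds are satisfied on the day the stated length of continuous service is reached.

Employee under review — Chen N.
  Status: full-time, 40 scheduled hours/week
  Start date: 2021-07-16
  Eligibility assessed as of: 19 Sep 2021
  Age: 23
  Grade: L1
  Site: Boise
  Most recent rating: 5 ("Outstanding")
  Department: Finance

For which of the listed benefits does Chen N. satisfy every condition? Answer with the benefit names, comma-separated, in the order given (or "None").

Professional Development Fund

Service from 2021-07-16 to 19 Sep 2021: 65 days.
Floating Holidays — status full-time ✓ (not excluded); service 65 days < 24 months (≈720 days) ✗ → not eligible.
Professional Development Fund — status full-time ✓; service 65 days ≥ 60 days ✓; 40 hrs/wk ≥ 15 ✓ → eligible.
Bereavement Leave — status full-time ✓; service 65 days < 1 year (≈365 days) ✗ → not eligible.
Dependent Care FSA — 40 hrs/wk ≥ 40 ✓; site Boise ✗ (not Newark) → not eligible.
Parking Benefit — service 65 days < 26 weeks (≈182 days) ✗ → not eligible.
401(k) Plan — status full-time ✓; service 65 days < 2 years (≈730 days) ✗ → not eligible.
Retirement Savings Plan — status full-time ✓; service 65 days < 3 months (≈90 days) ✗ → not eligible.
Spot Bonus Program — status full-time ✓; service 65 days < 2 years (≈730 days) ✗ → not eligible.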